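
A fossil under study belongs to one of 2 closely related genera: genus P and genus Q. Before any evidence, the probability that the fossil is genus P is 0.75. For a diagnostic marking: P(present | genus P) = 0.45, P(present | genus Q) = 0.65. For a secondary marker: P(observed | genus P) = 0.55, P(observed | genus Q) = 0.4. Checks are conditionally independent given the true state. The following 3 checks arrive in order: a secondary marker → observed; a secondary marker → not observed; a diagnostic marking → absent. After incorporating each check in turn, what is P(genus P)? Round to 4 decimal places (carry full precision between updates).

After a secondary marker='observed': P(genus P) = 0.55·0.7500 / (0.55·0.7500 + 0.4·0.2500) ≈ 0.8049
After a secondary marker='not observed': P(genus P) = 0.45·0.8049 / (0.45·0.8049 + 0.6·0.1951) ≈ 0.7557
After a diagnostic marking='absent': P(genus P) = 0.55·0.7557 / (0.55·0.7557 + 0.35·0.2443) ≈ 0.8294

0.8294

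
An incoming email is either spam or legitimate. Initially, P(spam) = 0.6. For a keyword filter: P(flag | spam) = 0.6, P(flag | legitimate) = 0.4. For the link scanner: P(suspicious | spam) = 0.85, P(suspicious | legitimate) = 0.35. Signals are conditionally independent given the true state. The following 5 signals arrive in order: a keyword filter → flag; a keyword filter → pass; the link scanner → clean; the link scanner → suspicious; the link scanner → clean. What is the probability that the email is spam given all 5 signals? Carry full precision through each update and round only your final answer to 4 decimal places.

After a keyword filter='flag': P(spam) = 0.6·0.6000 / (0.6·0.6000 + 0.4·0.4000) ≈ 0.6923
After a keyword filter='pass': P(spam) = 0.4·0.6923 / (0.4·0.6923 + 0.6·0.3077) ≈ 0.6000
After the link scanner='clean': P(spam) = 0.15·0.6000 / (0.15·0.6000 + 0.65·0.4000) ≈ 0.2571
After the link scanner='suspicious': P(spam) = 0.85·0.2571 / (0.85·0.2571 + 0.35·0.7429) ≈ 0.4567
After the link scanner='clean': P(spam) = 0.15·0.4567 / (0.15·0.4567 + 0.65·0.5433) ≈ 0.1625

0.1625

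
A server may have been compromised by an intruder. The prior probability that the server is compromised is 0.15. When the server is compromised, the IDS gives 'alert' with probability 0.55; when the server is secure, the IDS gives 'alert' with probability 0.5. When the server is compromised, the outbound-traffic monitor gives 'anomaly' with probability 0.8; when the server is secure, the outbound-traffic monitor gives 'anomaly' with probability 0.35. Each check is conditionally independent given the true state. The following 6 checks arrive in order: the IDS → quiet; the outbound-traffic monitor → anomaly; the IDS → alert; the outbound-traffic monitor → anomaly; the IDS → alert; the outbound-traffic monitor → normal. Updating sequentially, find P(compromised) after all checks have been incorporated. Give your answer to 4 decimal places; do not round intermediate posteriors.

After the IDS='quiet': P(compromised) = 0.45·0.1500 / (0.45·0.1500 + 0.5·0.8500) ≈ 0.1371
After the outbound-traffic monitor='anomaly': P(compromised) = 0.8·0.1371 / (0.8·0.1371 + 0.35·0.8629) ≈ 0.2663
After the IDS='alert': P(compromised) = 0.55·0.2663 / (0.55·0.2663 + 0.5·0.7337) ≈ 0.2854
After the outbound-traffic monitor='anomaly': P(compromised) = 0.8·0.2854 / (0.8·0.2854 + 0.35·0.7146) ≈ 0.4772
After the IDS='alert': P(compromised) = 0.55·0.4772 / (0.55·0.4772 + 0.5·0.5228) ≈ 0.5010
After the outbound-traffic monitor='normal': P(compromised) = 0.2·0.5010 / (0.2·0.5010 + 0.65·0.4990) ≈ 0.2360

0.2360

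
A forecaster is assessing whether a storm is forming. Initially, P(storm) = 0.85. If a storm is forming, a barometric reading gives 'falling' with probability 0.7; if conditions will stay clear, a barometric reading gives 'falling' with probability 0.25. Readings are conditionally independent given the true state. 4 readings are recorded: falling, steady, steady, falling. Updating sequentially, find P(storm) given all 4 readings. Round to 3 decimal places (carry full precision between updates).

0.877

After 'falling': P(storm) = 0.7·0.8500 / (0.7·0.8500 + 0.25·0.1500) ≈ 0.9407
After 'steady': P(storm) = 0.3·0.9407 / (0.3·0.9407 + 0.75·0.0593) ≈ 0.8639
After 'steady': P(storm) = 0.3·0.8639 / (0.3·0.8639 + 0.75·0.1361) ≈ 0.7174
After 'falling': P(storm) = 0.7·0.7174 / (0.7·0.7174 + 0.25·0.2826) ≈ 0.8767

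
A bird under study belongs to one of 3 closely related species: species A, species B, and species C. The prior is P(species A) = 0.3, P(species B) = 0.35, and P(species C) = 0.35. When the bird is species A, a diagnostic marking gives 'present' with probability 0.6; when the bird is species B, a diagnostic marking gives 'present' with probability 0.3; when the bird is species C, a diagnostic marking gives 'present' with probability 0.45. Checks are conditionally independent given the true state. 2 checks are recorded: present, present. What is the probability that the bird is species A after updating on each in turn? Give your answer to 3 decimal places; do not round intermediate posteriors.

After 'present': normaliser = 0.6·0.3000 + 0.3·0.3500 + 0.45·0.3500; P(species A) ≈ 0.4068, P(species B) ≈ 0.2373, P(species C) ≈ 0.3559
After 'present': normaliser = 0.6·0.4068 + 0.3·0.2373 + 0.45·0.3559; P(species A) ≈ 0.5134, P(species B) ≈ 0.1497, P(species C) ≈ 0.3369

0.513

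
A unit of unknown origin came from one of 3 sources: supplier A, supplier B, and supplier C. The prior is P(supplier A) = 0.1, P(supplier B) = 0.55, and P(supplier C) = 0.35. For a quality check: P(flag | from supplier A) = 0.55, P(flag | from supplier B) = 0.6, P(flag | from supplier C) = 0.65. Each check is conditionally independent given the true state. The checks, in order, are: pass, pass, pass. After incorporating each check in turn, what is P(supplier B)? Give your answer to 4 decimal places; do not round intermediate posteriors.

Each posterior becomes the prior for the next update.
After 'pass': normaliser = 0.45·0.1000 + 0.4·0.5500 + 0.35·0.3500; P(supplier A) ≈ 0.1161, P(supplier B) ≈ 0.5677, P(supplier C) ≈ 0.3161
After 'pass': normaliser = 0.45·0.1161 + 0.4·0.5677 + 0.35·0.3161; P(supplier A) ≈ 0.1340, P(supplier B) ≈ 0.5823, P(supplier C) ≈ 0.2837
After 'pass': normaliser = 0.45·0.1340 + 0.4·0.5823 + 0.35·0.2837; P(supplier A) ≈ 0.1536, P(supplier B) ≈ 0.5934, P(supplier C) ≈ 0.2530

0.5934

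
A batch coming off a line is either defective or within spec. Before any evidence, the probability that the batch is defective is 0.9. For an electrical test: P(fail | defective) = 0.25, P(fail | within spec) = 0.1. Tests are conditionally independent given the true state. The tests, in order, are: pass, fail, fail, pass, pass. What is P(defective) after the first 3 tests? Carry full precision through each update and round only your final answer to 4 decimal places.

Apply Bayes' rule sequentially, carrying P(defective) forward.
After 'pass': P(defective) = 0.75·0.9000 / (0.75·0.9000 + 0.9·0.1000) ≈ 0.8824
After 'fail': P(defective) = 0.25·0.8824 / (0.25·0.8824 + 0.1·0.1176) ≈ 0.9494
After 'fail': P(defective) = 0.25·0.9494 / (0.25·0.9494 + 0.1·0.0506) ≈ 0.9791

0.9791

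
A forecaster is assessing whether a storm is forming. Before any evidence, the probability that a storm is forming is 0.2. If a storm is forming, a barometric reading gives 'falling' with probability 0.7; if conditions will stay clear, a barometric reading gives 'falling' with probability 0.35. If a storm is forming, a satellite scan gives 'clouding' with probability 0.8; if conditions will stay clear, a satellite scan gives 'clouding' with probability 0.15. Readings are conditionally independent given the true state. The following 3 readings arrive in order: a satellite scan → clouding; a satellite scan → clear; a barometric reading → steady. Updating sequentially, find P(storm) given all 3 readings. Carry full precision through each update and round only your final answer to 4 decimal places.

0.1265

After a satellite scan='clouding': P(storm) = 0.8·0.2000 / (0.8·0.2000 + 0.15·0.8000) ≈ 0.5714
After a satellite scan='clear': P(storm) = 0.2·0.5714 / (0.2·0.5714 + 0.85·0.4286) ≈ 0.2388
After a barometric reading='steady': P(storm) = 0.3·0.2388 / (0.3·0.2388 + 0.65·0.7612) ≈ 0.1265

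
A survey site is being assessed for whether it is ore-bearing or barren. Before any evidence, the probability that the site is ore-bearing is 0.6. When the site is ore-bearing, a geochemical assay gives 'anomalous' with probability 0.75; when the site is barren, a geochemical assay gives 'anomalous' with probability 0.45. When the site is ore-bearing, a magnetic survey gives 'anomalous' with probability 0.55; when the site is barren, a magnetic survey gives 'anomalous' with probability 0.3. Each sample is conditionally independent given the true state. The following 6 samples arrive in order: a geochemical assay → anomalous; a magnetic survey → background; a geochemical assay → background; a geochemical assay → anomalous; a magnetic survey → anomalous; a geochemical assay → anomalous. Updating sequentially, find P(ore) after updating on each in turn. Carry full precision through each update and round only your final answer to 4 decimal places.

After a geochemical assay='anomalous': P(ore) = 0.75·0.6000 / (0.75·0.6000 + 0.45·0.4000) ≈ 0.7143
After a magnetic survey='background': P(ore) = 0.45·0.7143 / (0.45·0.7143 + 0.7·0.2857) ≈ 0.6164
After a geochemical assay='background': P(ore) = 0.25·0.6164 / (0.25·0.6164 + 0.55·0.3836) ≈ 0.4221
After a geochemical assay='anomalous': P(ore) = 0.75·0.4221 / (0.75·0.4221 + 0.45·0.5779) ≈ 0.5490
After a magnetic survey='anomalous': P(ore) = 0.55·0.5490 / (0.55·0.5490 + 0.3·0.4510) ≈ 0.6906
After a geochemical assay='anomalous': P(ore) = 0.75·0.6906 / (0.75·0.6906 + 0.45·0.3094) ≈ 0.7881

0.7881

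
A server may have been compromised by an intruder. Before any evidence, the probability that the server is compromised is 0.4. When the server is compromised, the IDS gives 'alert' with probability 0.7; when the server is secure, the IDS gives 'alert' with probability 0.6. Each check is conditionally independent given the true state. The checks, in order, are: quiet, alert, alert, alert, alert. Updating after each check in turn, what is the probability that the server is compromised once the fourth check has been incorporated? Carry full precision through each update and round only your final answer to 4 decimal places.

0.4426

After 'quiet': P(compromised) = 0.3·0.4000 / (0.3·0.4000 + 0.4·0.6000) ≈ 0.3333
After 'alert': P(compromised) = 0.7·0.3333 / (0.7·0.3333 + 0.6·0.6667) ≈ 0.3684
After 'alert': P(compromised) = 0.7·0.3684 / (0.7·0.3684 + 0.6·0.6316) ≈ 0.4050
After 'alert': P(compromised) = 0.7·0.4050 / (0.7·0.4050 + 0.6·0.5950) ≈ 0.4426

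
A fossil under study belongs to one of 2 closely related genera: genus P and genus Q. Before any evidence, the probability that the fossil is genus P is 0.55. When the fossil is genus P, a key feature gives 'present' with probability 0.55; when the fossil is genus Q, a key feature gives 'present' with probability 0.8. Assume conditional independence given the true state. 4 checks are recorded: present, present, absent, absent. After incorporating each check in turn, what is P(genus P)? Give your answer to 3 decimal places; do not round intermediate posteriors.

0.745

Apply Bayes' rule sequentially, carrying P(genus P) forward.
After 'present': P(genus P) = 0.55·0.5500 / (0.55·0.5500 + 0.8·0.4500) ≈ 0.4566
After 'present': P(genus P) = 0.55·0.4566 / (0.55·0.4566 + 0.8·0.5434) ≈ 0.3662
After 'absent': P(genus P) = 0.45·0.3662 / (0.45·0.3662 + 0.2·0.6338) ≈ 0.5652
After 'absent': P(genus P) = 0.45·0.5652 / (0.45·0.5652 + 0.2·0.4348) ≈ 0.7452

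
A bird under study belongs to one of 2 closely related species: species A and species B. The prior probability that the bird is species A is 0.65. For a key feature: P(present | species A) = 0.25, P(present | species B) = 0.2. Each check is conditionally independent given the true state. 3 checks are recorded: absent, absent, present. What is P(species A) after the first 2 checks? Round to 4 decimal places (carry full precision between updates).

0.6201

Apply Bayes' rule sequentially, carrying P(species A) forward.
After 'absent': P(species A) = 0.75·0.6500 / (0.75·0.6500 + 0.8·0.3500) ≈ 0.6352
After 'absent': P(species A) = 0.75·0.6352 / (0.75·0.6352 + 0.8·0.3648) ≈ 0.6201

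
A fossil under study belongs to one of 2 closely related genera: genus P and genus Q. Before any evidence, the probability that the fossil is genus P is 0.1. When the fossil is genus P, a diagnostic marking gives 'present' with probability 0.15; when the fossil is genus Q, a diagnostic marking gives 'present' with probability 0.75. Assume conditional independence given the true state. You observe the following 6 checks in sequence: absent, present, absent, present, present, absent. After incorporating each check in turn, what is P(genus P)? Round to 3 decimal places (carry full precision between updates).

0.034

Apply Bayes' rule sequentially, carrying P(genus P) forward.
After 'absent': P(genus P) = 0.85·0.1000 / (0.85·0.1000 + 0.25·0.9000) ≈ 0.2742
After 'present': P(genus P) = 0.15·0.2742 / (0.15·0.2742 + 0.75·0.7258) ≈ 0.0702
After 'absent': P(genus P) = 0.85·0.0702 / (0.85·0.0702 + 0.25·0.9298) ≈ 0.2044
After 'present': P(genus P) = 0.15·0.2044 / (0.15·0.2044 + 0.75·0.7956) ≈ 0.0489
After 'present': P(genus P) = 0.15·0.0489 / (0.15·0.0489 + 0.75·0.9511) ≈ 0.0102
After 'absent': P(genus P) = 0.85·0.0102 / (0.85·0.0102 + 0.25·0.9898) ≈ 0.0338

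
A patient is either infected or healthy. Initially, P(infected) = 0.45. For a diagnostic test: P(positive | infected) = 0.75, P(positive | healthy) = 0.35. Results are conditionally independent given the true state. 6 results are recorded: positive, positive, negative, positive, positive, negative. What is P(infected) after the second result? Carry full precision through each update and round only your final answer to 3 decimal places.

0.790

After 'positive': P(infected) = 0.75·0.4500 / (0.75·0.4500 + 0.35·0.5500) ≈ 0.6368
After 'positive': P(infected) = 0.75·0.6368 / (0.75·0.6368 + 0.35·0.3632) ≈ 0.7898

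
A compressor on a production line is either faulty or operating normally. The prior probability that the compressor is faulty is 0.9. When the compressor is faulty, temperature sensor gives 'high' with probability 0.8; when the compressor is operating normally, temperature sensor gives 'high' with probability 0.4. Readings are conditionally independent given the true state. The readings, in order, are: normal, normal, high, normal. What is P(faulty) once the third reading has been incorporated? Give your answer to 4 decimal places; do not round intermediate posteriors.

After 'normal': P(faulty) = 0.2·0.9000 / (0.2·0.9000 + 0.6·0.1000) ≈ 0.7500
After 'normal': P(faulty) = 0.2·0.7500 / (0.2·0.7500 + 0.6·0.2500) ≈ 0.5000
After 'high': P(faulty) = 0.8·0.5000 / (0.8·0.5000 + 0.4·0.5000) ≈ 0.6667

0.6667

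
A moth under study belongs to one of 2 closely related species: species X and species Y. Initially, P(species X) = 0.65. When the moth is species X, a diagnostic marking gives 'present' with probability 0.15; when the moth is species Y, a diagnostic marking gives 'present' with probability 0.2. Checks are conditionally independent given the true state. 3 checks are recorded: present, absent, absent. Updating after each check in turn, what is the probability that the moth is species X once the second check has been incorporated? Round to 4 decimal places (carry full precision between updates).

Each posterior becomes the prior for the next update.
After 'present': P(species X) = 0.15·0.6500 / (0.15·0.6500 + 0.2·0.3500) ≈ 0.5821
After 'absent': P(species X) = 0.85·0.5821 / (0.85·0.5821 + 0.8·0.4179) ≈ 0.5968

0.5968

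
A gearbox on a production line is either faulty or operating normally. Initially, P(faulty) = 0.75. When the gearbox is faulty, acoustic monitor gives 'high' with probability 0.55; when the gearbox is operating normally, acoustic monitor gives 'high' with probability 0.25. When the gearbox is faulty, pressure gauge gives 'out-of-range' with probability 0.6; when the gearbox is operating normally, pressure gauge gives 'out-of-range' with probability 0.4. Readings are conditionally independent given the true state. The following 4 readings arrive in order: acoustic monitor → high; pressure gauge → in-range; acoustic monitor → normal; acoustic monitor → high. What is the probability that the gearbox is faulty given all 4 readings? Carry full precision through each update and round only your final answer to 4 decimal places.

After acoustic monitor='high': P(faulty) = 0.55·0.7500 / (0.55·0.7500 + 0.25·0.2500) ≈ 0.8684
After pressure gauge='in-range': P(faulty) = 0.4·0.8684 / (0.4·0.8684 + 0.6·0.1316) ≈ 0.8148
After acoustic monitor='normal': P(faulty) = 0.45·0.8148 / (0.45·0.8148 + 0.75·0.1852) ≈ 0.7253
After acoustic monitor='high': P(faulty) = 0.55·0.7253 / (0.55·0.7253 + 0.25·0.2747) ≈ 0.8531

0.8531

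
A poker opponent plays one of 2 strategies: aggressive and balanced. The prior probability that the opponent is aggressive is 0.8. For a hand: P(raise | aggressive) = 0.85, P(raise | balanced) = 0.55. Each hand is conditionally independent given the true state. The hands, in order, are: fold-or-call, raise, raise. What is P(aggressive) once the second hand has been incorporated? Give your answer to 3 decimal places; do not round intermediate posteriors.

After 'fold-or-call': P(aggressive) = 0.15·0.8000 / (0.15·0.8000 + 0.45·0.2000) ≈ 0.5714
After 'raise': P(aggressive) = 0.85·0.5714 / (0.85·0.5714 + 0.55·0.4286) ≈ 0.6733

0.673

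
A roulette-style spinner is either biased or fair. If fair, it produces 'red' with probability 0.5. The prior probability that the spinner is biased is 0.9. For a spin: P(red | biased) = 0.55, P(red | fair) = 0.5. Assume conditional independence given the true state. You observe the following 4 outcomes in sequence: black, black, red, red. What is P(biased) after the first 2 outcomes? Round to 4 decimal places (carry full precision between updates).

0.8794

After 'black': P(biased) = 0.45·0.9000 / (0.45·0.9000 + 0.5·0.1000) ≈ 0.8901
After 'black': P(biased) = 0.45·0.8901 / (0.45·0.8901 + 0.5·0.1099) ≈ 0.8794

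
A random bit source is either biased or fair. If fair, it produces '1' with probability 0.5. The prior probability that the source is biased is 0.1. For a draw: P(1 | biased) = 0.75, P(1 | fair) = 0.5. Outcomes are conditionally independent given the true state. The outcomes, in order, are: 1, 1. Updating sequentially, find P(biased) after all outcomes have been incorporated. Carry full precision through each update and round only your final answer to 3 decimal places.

After '1': P(biased) = 0.75·0.1000 / (0.75·0.1000 + 0.5·0.9000) ≈ 0.1429
After '1': P(biased) = 0.75·0.1429 / (0.75·0.1429 + 0.5·0.8571) ≈ 0.2000

0.200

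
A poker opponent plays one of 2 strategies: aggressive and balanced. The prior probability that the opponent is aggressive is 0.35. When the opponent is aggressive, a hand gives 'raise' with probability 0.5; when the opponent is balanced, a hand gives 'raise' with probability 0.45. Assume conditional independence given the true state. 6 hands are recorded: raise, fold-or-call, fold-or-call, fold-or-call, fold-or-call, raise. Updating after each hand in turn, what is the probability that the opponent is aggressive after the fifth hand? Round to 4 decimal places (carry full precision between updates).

Apply Bayes' rule sequentially, carrying P(aggressive) forward.
After 'raise': P(aggressive) = 0.5·0.3500 / (0.5·0.3500 + 0.45·0.6500) ≈ 0.3743
After 'fold-or-call': P(aggressive) = 0.5·0.3743 / (0.5·0.3743 + 0.55·0.6257) ≈ 0.3523
After 'fold-or-call': P(aggressive) = 0.5·0.3523 / (0.5·0.3523 + 0.55·0.6477) ≈ 0.3309
After 'fold-or-call': P(aggressive) = 0.5·0.3309 / (0.5·0.3309 + 0.55·0.6691) ≈ 0.3101
After 'fold-or-call': P(aggressive) = 0.5·0.3101 / (0.5·0.3101 + 0.55·0.6899) ≈ 0.2901

0.2901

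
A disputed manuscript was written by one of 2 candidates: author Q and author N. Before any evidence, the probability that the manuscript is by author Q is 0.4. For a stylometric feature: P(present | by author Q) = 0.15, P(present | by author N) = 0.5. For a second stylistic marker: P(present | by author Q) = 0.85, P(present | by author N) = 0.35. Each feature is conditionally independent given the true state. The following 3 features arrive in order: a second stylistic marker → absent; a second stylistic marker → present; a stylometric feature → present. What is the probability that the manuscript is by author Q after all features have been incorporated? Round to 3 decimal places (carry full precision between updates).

Each posterior becomes the prior for the next update.
After a second stylistic marker='absent': P(author Q) = 0.15·0.4000 / (0.15·0.4000 + 0.65·0.6000) ≈ 0.1333
After a second stylistic marker='present': P(author Q) = 0.85·0.1333 / (0.85·0.1333 + 0.35·0.8667) ≈ 0.2720
After a stylometric feature='present': P(author Q) = 0.15·0.2720 / (0.15·0.2720 + 0.5·0.7280) ≈ 0.1008

0.101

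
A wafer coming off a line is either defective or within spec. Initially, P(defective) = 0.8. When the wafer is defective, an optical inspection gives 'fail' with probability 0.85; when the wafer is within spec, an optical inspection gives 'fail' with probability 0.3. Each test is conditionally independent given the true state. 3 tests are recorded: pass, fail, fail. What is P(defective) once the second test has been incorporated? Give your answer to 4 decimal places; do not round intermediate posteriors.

After 'pass': P(defective) = 0.15·0.8000 / (0.15·0.8000 + 0.7·0.2000) ≈ 0.4615
After 'fail': P(defective) = 0.85·0.4615 / (0.85·0.4615 + 0.3·0.5385) ≈ 0.7083

0.7083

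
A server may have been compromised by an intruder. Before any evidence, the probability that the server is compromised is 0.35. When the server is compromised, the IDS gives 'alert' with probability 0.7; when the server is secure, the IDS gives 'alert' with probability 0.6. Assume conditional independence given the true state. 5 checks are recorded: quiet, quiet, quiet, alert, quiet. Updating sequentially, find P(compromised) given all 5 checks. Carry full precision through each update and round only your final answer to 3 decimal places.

0.166

After 'quiet': P(compromised) = 0.3·0.3500 / (0.3·0.3500 + 0.4·0.6500) ≈ 0.2877
After 'quiet': P(compromised) = 0.3·0.2877 / (0.3·0.2877 + 0.4·0.7123) ≈ 0.2325
After 'quiet': P(compromised) = 0.3·0.2325 / (0.3·0.2325 + 0.4·0.7675) ≈ 0.1851
After 'alert': P(compromised) = 0.7·0.1851 / (0.7·0.1851 + 0.6·0.8149) ≈ 0.2095
After 'quiet': P(compromised) = 0.3·0.2095 / (0.3·0.2095 + 0.4·0.7905) ≈ 0.1658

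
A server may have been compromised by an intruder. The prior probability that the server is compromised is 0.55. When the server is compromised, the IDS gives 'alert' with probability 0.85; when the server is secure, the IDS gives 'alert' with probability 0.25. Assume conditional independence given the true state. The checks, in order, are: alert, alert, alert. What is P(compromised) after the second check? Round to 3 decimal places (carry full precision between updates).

0.934

After 'alert': P(compromised) = 0.85·0.5500 / (0.85·0.5500 + 0.25·0.4500) ≈ 0.8060
After 'alert': P(compromised) = 0.85·0.8060 / (0.85·0.8060 + 0.25·0.1940) ≈ 0.9339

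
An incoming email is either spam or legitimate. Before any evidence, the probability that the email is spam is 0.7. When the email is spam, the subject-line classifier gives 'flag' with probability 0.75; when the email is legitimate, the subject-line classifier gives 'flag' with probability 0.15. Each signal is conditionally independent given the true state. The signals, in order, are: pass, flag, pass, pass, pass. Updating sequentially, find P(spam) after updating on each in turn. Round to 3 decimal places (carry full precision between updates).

After 'pass': P(spam) = 0.25·0.7000 / (0.25·0.7000 + 0.85·0.3000) ≈ 0.4070
After 'flag': P(spam) = 0.75·0.4070 / (0.75·0.4070 + 0.15·0.5930) ≈ 0.7743
After 'pass': P(spam) = 0.25·0.7743 / (0.25·0.7743 + 0.85·0.2257) ≈ 0.5023
After 'pass': P(spam) = 0.25·0.5023 / (0.25·0.5023 + 0.85·0.4977) ≈ 0.2289
After 'pass': P(spam) = 0.25·0.2289 / (0.25·0.2289 + 0.85·0.7711) ≈ 0.0803

0.080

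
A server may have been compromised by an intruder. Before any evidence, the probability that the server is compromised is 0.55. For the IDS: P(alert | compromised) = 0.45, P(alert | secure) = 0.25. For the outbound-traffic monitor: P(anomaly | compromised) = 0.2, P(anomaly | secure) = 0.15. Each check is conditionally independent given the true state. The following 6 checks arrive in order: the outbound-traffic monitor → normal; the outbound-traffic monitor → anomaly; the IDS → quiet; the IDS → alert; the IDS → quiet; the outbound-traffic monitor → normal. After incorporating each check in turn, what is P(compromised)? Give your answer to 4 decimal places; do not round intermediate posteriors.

Each posterior becomes the prior for the next update.
After the outbound-traffic monitor='normal': P(compromised) = 0.8·0.5500 / (0.8·0.5500 + 0.85·0.4500) ≈ 0.5350
After the outbound-traffic monitor='anomaly': P(compromised) = 0.2·0.5350 / (0.2·0.5350 + 0.15·0.4650) ≈ 0.6053
After the IDS='quiet': P(compromised) = 0.55·0.6053 / (0.55·0.6053 + 0.75·0.3947) ≈ 0.5294
After the IDS='alert': P(compromised) = 0.45·0.5294 / (0.45·0.5294 + 0.25·0.4706) ≈ 0.6694
After the IDS='quiet': P(compromised) = 0.55·0.6694 / (0.55·0.6694 + 0.75·0.3306) ≈ 0.5975
After the outbound-traffic monitor='normal': P(compromised) = 0.8·0.5975 / (0.8·0.5975 + 0.85·0.4025) ≈ 0.5829

0.5829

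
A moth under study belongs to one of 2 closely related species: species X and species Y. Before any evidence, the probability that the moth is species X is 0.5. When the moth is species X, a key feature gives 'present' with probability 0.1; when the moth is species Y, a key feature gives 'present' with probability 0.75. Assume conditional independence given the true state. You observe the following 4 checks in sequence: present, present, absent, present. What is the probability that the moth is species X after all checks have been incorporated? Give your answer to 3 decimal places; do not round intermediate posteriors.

0.008

After 'present': P(species X) = 0.1·0.5000 / (0.1·0.5000 + 0.75·0.5000) ≈ 0.1176
After 'present': P(species X) = 0.1·0.1176 / (0.1·0.1176 + 0.75·0.8824) ≈ 0.0175
After 'absent': P(species X) = 0.9·0.0175 / (0.9·0.0175 + 0.25·0.9825) ≈ 0.0602
After 'present': P(species X) = 0.1·0.0602 / (0.1·0.0602 + 0.75·0.9398) ≈ 0.0085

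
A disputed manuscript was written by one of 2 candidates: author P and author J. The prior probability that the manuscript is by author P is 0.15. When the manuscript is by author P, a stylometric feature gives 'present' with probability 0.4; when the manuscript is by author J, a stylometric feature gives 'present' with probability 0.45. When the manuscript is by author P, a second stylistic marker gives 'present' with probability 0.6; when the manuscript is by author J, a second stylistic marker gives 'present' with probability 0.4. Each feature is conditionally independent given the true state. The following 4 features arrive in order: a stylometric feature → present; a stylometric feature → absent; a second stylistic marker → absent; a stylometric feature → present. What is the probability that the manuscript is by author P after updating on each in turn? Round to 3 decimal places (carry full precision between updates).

0.092

After a stylometric feature='present': P(author P) = 0.4·0.1500 / (0.4·0.1500 + 0.45·0.8500) ≈ 0.1356
After a stylometric feature='absent': P(author P) = 0.6·0.1356 / (0.6·0.1356 + 0.55·0.8644) ≈ 0.1461
After a second stylistic marker='absent': P(author P) = 0.4·0.1461 / (0.4·0.1461 + 0.6·0.8539) ≈ 0.1024
After a stylometric feature='present': P(author P) = 0.4·0.1024 / (0.4·0.1024 + 0.45·0.8976) ≈ 0.0921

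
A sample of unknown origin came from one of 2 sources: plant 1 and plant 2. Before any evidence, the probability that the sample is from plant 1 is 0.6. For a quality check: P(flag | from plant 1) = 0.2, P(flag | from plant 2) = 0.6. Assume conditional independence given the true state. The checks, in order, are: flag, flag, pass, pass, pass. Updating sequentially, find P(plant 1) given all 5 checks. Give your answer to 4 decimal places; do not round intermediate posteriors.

After 'flag': P(plant 1) = 0.2·0.6000 / (0.2·0.6000 + 0.6·0.4000) ≈ 0.3333
After 'flag': P(plant 1) = 0.2·0.3333 / (0.2·0.3333 + 0.6·0.6667) ≈ 0.1429
After 'pass': P(plant 1) = 0.8·0.1429 / (0.8·0.1429 + 0.4·0.8571) ≈ 0.2500
After 'pass': P(plant 1) = 0.8·0.2500 / (0.8·0.2500 + 0.4·0.7500) ≈ 0.4000
After 'pass': P(plant 1) = 0.8·0.4000 / (0.8·0.4000 + 0.4·0.6000) ≈ 0.5714

0.5714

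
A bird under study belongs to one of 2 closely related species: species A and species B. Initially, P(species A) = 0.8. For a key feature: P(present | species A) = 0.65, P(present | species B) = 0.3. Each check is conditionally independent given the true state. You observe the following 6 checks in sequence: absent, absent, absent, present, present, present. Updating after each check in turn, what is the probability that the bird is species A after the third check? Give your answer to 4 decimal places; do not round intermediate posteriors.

After 'absent': P(species A) = 0.35·0.8000 / (0.35·0.8000 + 0.7·0.2000) ≈ 0.6667
After 'absent': P(species A) = 0.35·0.6667 / (0.35·0.6667 + 0.7·0.3333) ≈ 0.5000
After 'absent': P(species A) = 0.35·0.5000 / (0.35·0.5000 + 0.7·0.5000) ≈ 0.3333

0.3333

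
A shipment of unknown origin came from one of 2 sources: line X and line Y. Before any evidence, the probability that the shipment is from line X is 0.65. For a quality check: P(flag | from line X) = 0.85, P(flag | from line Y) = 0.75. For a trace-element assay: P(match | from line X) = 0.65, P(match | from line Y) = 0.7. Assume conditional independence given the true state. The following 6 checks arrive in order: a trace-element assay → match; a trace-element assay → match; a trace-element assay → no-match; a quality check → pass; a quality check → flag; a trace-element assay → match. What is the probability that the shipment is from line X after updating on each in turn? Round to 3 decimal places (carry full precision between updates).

0.541

After a trace-element assay='match': P(line X) = 0.65·0.6500 / (0.65·0.6500 + 0.7·0.3500) ≈ 0.6330
After a trace-element assay='match': P(line X) = 0.65·0.6330 / (0.65·0.6330 + 0.7·0.3670) ≈ 0.6156
After a trace-element assay='no-match': P(line X) = 0.35·0.6156 / (0.35·0.6156 + 0.3·0.3844) ≈ 0.6513
After a quality check='pass': P(line X) = 0.15·0.6513 / (0.15·0.6513 + 0.25·0.3487) ≈ 0.5285
After a quality check='flag': P(line X) = 0.85·0.5285 / (0.85·0.5285 + 0.75·0.4715) ≈ 0.5595
After a trace-element assay='match': P(line X) = 0.65·0.5595 / (0.65·0.5595 + 0.7·0.4405) ≈ 0.5412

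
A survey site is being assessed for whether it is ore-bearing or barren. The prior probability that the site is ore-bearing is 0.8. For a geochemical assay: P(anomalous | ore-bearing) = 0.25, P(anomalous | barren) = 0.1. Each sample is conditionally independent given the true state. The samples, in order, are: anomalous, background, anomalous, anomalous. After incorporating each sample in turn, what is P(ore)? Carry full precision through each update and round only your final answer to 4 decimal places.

After 'anomalous': P(ore) = 0.25·0.8000 / (0.25·0.8000 + 0.1·0.2000) ≈ 0.9091
After 'background': P(ore) = 0.75·0.9091 / (0.75·0.9091 + 0.9·0.0909) ≈ 0.8929
After 'anomalous': P(ore) = 0.25·0.8929 / (0.25·0.8929 + 0.1·0.1071) ≈ 0.9542
After 'anomalous': P(ore) = 0.25·0.9542 / (0.25·0.9542 + 0.1·0.0458) ≈ 0.9812

0.9812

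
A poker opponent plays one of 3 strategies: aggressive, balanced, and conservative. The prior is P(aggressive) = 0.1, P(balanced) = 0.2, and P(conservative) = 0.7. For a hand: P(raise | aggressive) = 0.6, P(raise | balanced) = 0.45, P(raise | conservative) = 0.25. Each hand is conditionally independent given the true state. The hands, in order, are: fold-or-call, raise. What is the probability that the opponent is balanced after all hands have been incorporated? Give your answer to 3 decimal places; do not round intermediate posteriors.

0.242

After 'fold-or-call': normaliser = 0.4·0.1000 + 0.55·0.2000 + 0.75·0.7000; P(aggressive) ≈ 0.0593, P(balanced) ≈ 0.1630, P(conservative) ≈ 0.7778
After 'raise': normaliser = 0.6·0.0593 + 0.45·0.1630 + 0.25·0.7778; P(aggressive) ≈ 0.1172, P(balanced) ≈ 0.2418, P(conservative) ≈ 0.6410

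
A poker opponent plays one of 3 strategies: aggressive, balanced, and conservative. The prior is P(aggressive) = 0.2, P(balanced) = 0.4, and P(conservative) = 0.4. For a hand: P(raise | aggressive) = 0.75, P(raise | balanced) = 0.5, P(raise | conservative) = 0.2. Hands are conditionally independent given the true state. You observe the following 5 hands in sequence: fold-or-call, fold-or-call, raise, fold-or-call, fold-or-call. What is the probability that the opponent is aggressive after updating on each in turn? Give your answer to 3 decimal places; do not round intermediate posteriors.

0.013

After 'fold-or-call': normaliser = 0.25·0.2000 + 0.5·0.4000 + 0.8·0.4000; P(aggressive) ≈ 0.0877, P(balanced) ≈ 0.3509, P(conservative) ≈ 0.5614
After 'fold-or-call': normaliser = 0.25·0.0877 + 0.5·0.3509 + 0.8·0.5614; P(aggressive) ≈ 0.0339, P(balanced) ≈ 0.2714, P(conservative) ≈ 0.6947
After 'raise': normaliser = 0.75·0.0339 + 0.5·0.2714 + 0.2·0.6947; P(aggressive) ≈ 0.0848, P(balanced) ≈ 0.4522, P(conservative) ≈ 0.4630
After 'fold-or-call': normaliser = 0.25·0.0848 + 0.5·0.4522 + 0.8·0.4630; P(aggressive) ≈ 0.0343, P(balanced) ≈ 0.3660, P(conservative) ≈ 0.5997
After 'fold-or-call': normaliser = 0.25·0.0343 + 0.5·0.3660 + 0.8·0.5997; P(aggressive) ≈ 0.0128, P(balanced) ≈ 0.2726, P(conservative) ≈ 0.7146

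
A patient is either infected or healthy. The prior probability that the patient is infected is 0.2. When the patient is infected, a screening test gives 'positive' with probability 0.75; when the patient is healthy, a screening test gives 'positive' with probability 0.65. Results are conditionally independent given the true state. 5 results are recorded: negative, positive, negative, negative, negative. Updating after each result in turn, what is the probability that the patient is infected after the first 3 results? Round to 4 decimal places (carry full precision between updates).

0.1283

After 'negative': P(infected) = 0.25·0.2000 / (0.25·0.2000 + 0.35·0.8000) ≈ 0.1515
After 'positive': P(infected) = 0.75·0.1515 / (0.75·0.1515 + 0.65·0.8485) ≈ 0.1708
After 'negative': P(infected) = 0.25·0.1708 / (0.25·0.1708 + 0.35·0.8292) ≈ 0.1283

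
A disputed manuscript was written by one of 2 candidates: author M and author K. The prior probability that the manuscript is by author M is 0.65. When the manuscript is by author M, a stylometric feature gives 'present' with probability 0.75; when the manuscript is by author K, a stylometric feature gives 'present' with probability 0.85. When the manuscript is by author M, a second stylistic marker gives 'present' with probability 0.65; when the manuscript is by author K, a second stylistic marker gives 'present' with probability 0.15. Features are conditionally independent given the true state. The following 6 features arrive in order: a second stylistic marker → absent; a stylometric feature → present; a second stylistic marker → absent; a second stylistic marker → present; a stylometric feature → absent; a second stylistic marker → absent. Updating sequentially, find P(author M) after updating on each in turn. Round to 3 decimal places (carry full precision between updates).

After a second stylistic marker='absent': P(author M) = 0.35·0.6500 / (0.35·0.6500 + 0.85·0.3500) ≈ 0.4333
After a stylometric feature='present': P(author M) = 0.75·0.4333 / (0.75·0.4333 + 0.85·0.5667) ≈ 0.4029
After a second stylistic marker='absent': P(author M) = 0.35·0.4029 / (0.35·0.4029 + 0.85·0.5971) ≈ 0.2174
After a second stylistic marker='present': P(author M) = 0.65·0.2174 / (0.65·0.2174 + 0.15·0.7826) ≈ 0.5463
After a stylometric feature='absent': P(author M) = 0.25·0.5463 / (0.25·0.5463 + 0.15·0.4537) ≈ 0.6674
After a second stylistic marker='absent': P(author M) = 0.35·0.6674 / (0.35·0.6674 + 0.85·0.3326) ≈ 0.4524

0.452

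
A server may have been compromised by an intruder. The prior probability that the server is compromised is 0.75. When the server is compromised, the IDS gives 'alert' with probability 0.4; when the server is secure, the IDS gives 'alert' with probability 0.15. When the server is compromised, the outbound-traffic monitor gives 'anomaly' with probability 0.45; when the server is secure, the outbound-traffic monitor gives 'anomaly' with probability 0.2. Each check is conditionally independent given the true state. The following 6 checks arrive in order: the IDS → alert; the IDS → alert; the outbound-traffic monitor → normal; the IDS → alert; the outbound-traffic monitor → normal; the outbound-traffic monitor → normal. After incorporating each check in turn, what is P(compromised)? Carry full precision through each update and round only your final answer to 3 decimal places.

0.949

Each posterior becomes the prior for the next update.
After the IDS='alert': P(compromised) = 0.4·0.7500 / (0.4·0.7500 + 0.15·0.2500) ≈ 0.8889
After the IDS='alert': P(compromised) = 0.4·0.8889 / (0.4·0.8889 + 0.15·0.1111) ≈ 0.9552
After the outbound-traffic monitor='normal': P(compromised) = 0.55·0.9552 / (0.55·0.9552 + 0.8·0.0448) ≈ 0.9362
After the IDS='alert': P(compromised) = 0.4·0.9362 / (0.4·0.9362 + 0.15·0.0638) ≈ 0.9751
After the outbound-traffic monitor='normal': P(compromised) = 0.55·0.9751 / (0.55·0.9751 + 0.8·0.0249) ≈ 0.9641
After the outbound-traffic monitor='normal': P(compromised) = 0.55·0.9641 / (0.55·0.9641 + 0.8·0.0359) ≈ 0.9487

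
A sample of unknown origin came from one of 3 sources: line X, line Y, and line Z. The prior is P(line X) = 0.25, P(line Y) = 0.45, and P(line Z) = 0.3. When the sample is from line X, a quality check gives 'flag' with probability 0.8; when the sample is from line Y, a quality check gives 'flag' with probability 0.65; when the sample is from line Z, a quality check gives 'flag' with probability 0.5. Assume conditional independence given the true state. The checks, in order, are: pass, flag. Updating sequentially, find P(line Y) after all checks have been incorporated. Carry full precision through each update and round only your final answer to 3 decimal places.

0.471

After 'pass': normaliser = 0.2·0.2500 + 0.35·0.4500 + 0.5·0.3000; P(line X) ≈ 0.1399, P(line Y) ≈ 0.4406, P(line Z) ≈ 0.4196
After 'flag': normaliser = 0.8·0.1399 + 0.65·0.4406 + 0.5·0.4196; P(line X) ≈ 0.1840, P(line Y) ≈ 0.4710, P(line Z) ≈ 0.3450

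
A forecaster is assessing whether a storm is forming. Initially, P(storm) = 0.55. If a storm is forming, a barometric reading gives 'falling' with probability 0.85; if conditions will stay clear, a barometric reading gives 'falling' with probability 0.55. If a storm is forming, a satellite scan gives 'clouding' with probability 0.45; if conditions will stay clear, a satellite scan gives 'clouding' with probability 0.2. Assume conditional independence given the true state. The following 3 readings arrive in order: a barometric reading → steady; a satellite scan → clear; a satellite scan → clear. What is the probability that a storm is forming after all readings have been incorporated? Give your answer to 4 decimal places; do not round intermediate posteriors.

0.1615

After a barometric reading='steady': P(storm) = 0.15·0.5500 / (0.15·0.5500 + 0.45·0.4500) ≈ 0.2895
After a satellite scan='clear': P(storm) = 0.55·0.2895 / (0.55·0.2895 + 0.8·0.7105) ≈ 0.2188
After a satellite scan='clear': P(storm) = 0.55·0.2188 / (0.55·0.2188 + 0.8·0.7812) ≈ 0.1615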